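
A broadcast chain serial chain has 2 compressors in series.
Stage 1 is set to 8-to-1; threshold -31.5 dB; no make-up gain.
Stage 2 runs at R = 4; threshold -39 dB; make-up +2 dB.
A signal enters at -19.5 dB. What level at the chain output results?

Stage 1: -19.5 dB is 12 dB over -31.5 dB; at 8:1 that becomes 1.5 dB over, giving -30 dB.
Stage 2: -30 dB is 9 dB over -39 dB; at 4:1 that becomes 2.25 dB over, giving -36.75 dB; +2 dB make-up → -34.75 dB.

-34.75 dB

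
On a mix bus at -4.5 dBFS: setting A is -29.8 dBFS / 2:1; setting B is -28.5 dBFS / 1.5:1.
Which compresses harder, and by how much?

A, by 4.65 dB

A: GR = 25.3 − 25.3/2 = 12.65 dB.
B: GR = 24 − 24/1.5 = 8 dB.
Difference: 4.65 dB in favour of A.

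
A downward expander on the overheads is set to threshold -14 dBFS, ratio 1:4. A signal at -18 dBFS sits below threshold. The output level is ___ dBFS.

-30 dBFS

The input is 4 dB below the -14 dBFS threshold.
A 1:4 expander multiplies undershoot by 4: 4 × 4 = 16 dB below threshold.
Output = -14 − 16 = -30 dBFS.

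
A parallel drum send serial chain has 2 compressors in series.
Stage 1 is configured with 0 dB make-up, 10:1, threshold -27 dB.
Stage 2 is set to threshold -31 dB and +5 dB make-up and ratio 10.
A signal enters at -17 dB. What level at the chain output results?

-25.5 dB

Stage 1: overshoot 10 dB → 10/10 = 1 dB → -26 dB.
Stage 2: 5 dB above -31 dB, reduced 10:1 to 0.5 dB above → -30.5 dB; +5 dB make-up → -25.5 dB.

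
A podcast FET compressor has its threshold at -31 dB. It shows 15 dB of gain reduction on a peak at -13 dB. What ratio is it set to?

6:1

Input overshoot = -13 − (-31) = 18 dB.
Output overshoot = 18 − 15 = 3 dB.
Ratio = input overshoot / output overshoot = 18 / 3 = 6.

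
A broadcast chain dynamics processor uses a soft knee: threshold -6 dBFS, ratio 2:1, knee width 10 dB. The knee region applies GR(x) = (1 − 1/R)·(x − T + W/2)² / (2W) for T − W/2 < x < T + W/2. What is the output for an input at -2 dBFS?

x − T + W/2 = -2 − (-6) + 5 = 9.
GR = (1 − 1/2) × 9² / 20 = 0.5 × 81 / 20 = 2.025 dB.
Output = -2 − 2.025 = -4.025 dBFS.

-4.025 dBFS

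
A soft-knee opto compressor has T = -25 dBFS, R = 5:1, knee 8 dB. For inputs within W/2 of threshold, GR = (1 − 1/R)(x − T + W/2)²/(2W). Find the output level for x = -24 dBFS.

x − T + W/2 = -24 − (-25) + 4 = 5.
GR = (1 − 1/5) × 5² / 16 = 0.8 × 25 / 16 = 1.25 dB.
Output = -24 − 1.25 = -25.25 dBFS.

-25.25 dBFS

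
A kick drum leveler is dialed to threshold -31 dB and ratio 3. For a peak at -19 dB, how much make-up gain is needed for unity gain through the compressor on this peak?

8 dB

The peak compresses to -31 + 12/3 = -27 dB.
To reach -19 dB requires -19 − (-27) = 8 dB of make-up.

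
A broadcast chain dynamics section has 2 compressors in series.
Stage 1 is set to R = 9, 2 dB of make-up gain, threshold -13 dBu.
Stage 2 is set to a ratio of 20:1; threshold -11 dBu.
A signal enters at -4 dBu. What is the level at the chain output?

-10.95 dBu

Stage 1: 9 dB above -13 dBu, reduced 9:1 to 1 dB above → -12 dBu; +2 dB make-up → -10 dBu.
Stage 2: overshoot 1 dB → 1/20 = 0.05 dB → -10.95 dBu.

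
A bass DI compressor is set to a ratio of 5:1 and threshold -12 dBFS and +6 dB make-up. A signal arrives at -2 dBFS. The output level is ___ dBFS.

Overshoot: -2 − (-12) = 10 dB.
The 10 dB excess becomes 2 dB after 5:1 reduction.
That puts the output at -10 dBFS; make-up adds 6 dB, giving -4 dBFS.

-4 dBFS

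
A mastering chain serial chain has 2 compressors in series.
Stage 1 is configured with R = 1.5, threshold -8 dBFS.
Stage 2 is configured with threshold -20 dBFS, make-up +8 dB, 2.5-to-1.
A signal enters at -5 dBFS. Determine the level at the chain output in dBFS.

-6.4 dBFS

Stage 1: overshoot 3 dB → 3/1.5 = 2 dB → -6 dBFS.
Stage 2: -6 dBFS is 14 dB over -20 dBFS; at 2.5:1 that becomes 5.6 dB over, giving -14.4 dBFS; +8 dB make-up → -6.4 dBFS.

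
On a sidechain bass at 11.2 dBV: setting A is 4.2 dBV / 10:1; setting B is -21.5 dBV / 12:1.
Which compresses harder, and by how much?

A: 7 dB over, compressed to 0.7 dB over, so 6.3 dB of GR.
B: 32.7 dB over, compressed to 2.725 dB over, so 29.975 dB of GR.
B reduces 23.675 dB more.

B, by 23.675 dB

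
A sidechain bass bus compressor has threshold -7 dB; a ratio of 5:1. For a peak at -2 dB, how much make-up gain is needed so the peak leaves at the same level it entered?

4 dB

Overshoot 5 dB → 5/5 = 1 dB after compression, so the compressed level is -7 + 1 = -6 dB.
Make-up = target − compressed = -2 − (-6) = 4 dB.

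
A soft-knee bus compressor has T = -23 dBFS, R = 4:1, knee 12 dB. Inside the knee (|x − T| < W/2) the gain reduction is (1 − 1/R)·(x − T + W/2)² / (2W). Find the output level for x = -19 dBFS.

-22.125 dBFS

x − T + W/2 = -19 − (-23) + 6 = 10.
GR = (1 − 1/4) × 10² / 24 = 0.75 × 100 / 24 = 3.125 dB.
Output = -19 − 3.125 = -22.125 dBFS.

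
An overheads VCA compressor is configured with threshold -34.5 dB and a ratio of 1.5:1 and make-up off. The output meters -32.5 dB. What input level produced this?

That's 2 dB above the -34.5 dB threshold.
Before 1.5:1 compression the overshoot was 2 × 1.5 = 3 dB, so input = -34.5 + 3 = -31.5 dB.

-31.5 dB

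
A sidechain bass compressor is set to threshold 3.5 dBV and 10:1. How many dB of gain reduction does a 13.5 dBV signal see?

9 dB

13.5 dBV exceeds the threshold by 10 dB.
After 10:1 compression the overshoot becomes 10/10 = 1 dB.
So the signal is attenuated by 10 − 1 = 9 dB.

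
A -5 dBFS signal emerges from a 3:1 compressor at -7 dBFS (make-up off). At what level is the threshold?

Input is 3 dB above T (since output overshoot × R = input overshoot: (-7 − T)·3 = -5 − T gives T = -8 dBFS).
Check: -8 + (-5 − (-8))/3 = -8 + 1 = -7 dBFS. ✓

-8 dBFS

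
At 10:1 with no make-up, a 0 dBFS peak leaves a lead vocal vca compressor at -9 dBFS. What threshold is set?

-10 dBFS

Gain reduction = 0 − (-9) = 9 dB; output overshoot = GR / (R − 1) = 9 / 9 = 1 dB.
Threshold = output − output overshoot = -9 − 1 = -10 dBFS.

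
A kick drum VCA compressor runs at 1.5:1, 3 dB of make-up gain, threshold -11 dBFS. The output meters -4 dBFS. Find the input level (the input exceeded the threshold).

Before make-up, the level was -4 − 3 = -7 dBFS.
That's 4 dB above the -11 dBFS threshold.
Before 1.5:1 compression the overshoot was 4 × 1.5 = 6 dB, so input = -11 + 6 = -5 dBFS.

-5 dBFS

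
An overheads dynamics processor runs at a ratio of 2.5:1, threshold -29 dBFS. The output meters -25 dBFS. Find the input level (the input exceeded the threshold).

The compressed level sits -25 − (-29) = 4 dB over threshold.
Before 2.5:1 compression the overshoot was 4 × 2.5 = 10 dB, so input = -29 + 10 = -19 dBFS.

-19 dBFS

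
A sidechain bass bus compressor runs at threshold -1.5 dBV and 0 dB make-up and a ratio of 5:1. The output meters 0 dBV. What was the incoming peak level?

The compressed level sits 0 − (-1.5) = 1.5 dB over threshold.
Before 5:1 compression the overshoot was 1.5 × 5 = 7.5 dB, so input = -1.5 + 7.5 = 6 dBV.

6 dBV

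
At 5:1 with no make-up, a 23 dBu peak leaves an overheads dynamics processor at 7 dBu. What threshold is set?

Let T be the threshold. Output overshoot = (input overshoot)/R, so 7 − T = (23 − T)/5.
5·(7 − T) = 23 − T → 4·T = 35 − 23 = 12.
T = 12/4 = 3 dBu.

3 dBu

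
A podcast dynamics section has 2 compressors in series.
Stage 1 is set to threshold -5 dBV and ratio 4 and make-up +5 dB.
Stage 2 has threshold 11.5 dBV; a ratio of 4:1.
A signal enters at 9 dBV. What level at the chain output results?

3.5 dBV

Stage 1: 9 dBV is 14 dB over -5 dBV; at 4:1 that becomes 3.5 dB over, giving -1.5 dBV; +5 dB make-up → 3.5 dBV.
Stage 2: below threshold (3.5 ≤ 11.5); passes unchanged; output 3.5 dBV.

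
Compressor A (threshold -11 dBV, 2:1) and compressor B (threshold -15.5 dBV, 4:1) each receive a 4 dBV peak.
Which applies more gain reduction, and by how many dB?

A: overshoot 15 dB → output overshoot 7.5 dB → GR 7.5 dB.
B: overshoot 19.5 dB → output overshoot 4.875 dB → GR 14.625 dB.
B applies 7.125 dB more gain reduction.

B, by 7.125 dB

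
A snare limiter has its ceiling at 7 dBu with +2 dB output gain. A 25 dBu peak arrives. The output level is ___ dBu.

9 dBu

The limiter clamps the peak to its 7 dBu ceiling.
Output gain then adds 2 dB: 7 + 2 = 9 dBu.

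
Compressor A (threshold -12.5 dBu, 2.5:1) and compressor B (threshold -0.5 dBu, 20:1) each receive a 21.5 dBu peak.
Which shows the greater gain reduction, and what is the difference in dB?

B, by 0.5 dB

A: overshoot 34 dB → output overshoot 13.6 dB → GR 20.4 dB.
B: overshoot 22 dB → output overshoot 1.1 dB → GR 20.9 dB.
Difference: 0.5 dB in favour of B.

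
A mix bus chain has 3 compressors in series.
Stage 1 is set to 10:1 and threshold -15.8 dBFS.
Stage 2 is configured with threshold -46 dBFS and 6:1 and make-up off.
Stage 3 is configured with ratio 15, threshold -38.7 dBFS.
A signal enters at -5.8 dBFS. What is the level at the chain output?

-40.8 dBFS

Stage 1: -5.8 dBFS is 10 dB over -15.8 dBFS; at 10:1 that becomes 1 dB over, giving -14.8 dBFS.
Stage 2: 31.2 dB above -46 dBFS, reduced 6:1 to 5.2 dB above → -40.8 dBFS.
Stage 3: below threshold (-40.8 ≤ -38.7); passes unchanged; output -40.8 dBFS.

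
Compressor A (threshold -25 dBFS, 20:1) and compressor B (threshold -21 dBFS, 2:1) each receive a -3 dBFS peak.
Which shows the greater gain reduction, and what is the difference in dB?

A: overshoot 22 dB → output overshoot 1.1 dB → GR 20.9 dB.
B: overshoot 18 dB → output overshoot 9 dB → GR 9 dB.
Difference: 11.9 dB in favour of A.

A, by 11.9 dB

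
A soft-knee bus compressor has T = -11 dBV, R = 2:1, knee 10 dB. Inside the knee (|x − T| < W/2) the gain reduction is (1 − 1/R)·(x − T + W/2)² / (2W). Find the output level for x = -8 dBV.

x − T + W/2 = -8 − (-11) + 5 = 8.
GR = (1 − 1/2) × 8² / 20 = 0.5 × 64 / 20 = 1.6 dB.
Output = -8 − 1.6 = -9.6 dBV.

-9.6 dBV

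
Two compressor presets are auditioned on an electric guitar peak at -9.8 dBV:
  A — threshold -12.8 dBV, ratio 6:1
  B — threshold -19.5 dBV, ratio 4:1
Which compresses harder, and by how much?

B, by 4.775 dB

A: overshoot 3 dB → output overshoot 0.5 dB → GR 2.5 dB.
B: overshoot 9.7 dB → output overshoot 2.425 dB → GR 7.275 dB.
B applies 4.775 dB more gain reduction.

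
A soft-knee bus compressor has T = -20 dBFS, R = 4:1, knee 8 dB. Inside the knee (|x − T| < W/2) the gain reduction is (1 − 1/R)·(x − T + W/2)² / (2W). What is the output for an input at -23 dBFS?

-23.046875 dBFS

x − T + W/2 = -23 − (-20) + 4 = 1.
GR = (1 − 1/4) × 1² / 16 = 0.75 × 1 / 16 = 0.046875 dB.
Output = -23 − 0.046875 = -23.046875 dBFS.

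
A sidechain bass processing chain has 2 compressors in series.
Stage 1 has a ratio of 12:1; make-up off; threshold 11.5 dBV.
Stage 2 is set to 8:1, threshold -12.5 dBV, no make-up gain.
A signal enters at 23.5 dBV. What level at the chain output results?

Stage 1: 23.5 dBV is 12 dB over 11.5 dBV; at 12:1 that becomes 1 dB over, giving 12.5 dBV.
Stage 2: 12.5 dBV is 25 dB over -12.5 dBV; at 8:1 that becomes 3.125 dB over, giving -9.375 dBV.

-9.375 dBV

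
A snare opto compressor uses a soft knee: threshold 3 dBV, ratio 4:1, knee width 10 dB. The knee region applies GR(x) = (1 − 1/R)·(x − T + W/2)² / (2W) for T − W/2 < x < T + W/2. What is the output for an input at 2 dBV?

1.4 dBV

x − T + W/2 = 2 − 3 + 5 = 4.
GR = (1 − 1/4) × 4² / 20 = 0.75 × 16 / 20 = 0.6 dB.
Output = 2 − 0.6 = 1.4 dBV.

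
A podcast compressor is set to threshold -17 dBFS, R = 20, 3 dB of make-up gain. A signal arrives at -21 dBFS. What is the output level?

-21 dBFS is 4 dB below the -17 dBFS threshold, so no gain reduction is applied.
Make-up gain adds 3 dB: -21 + 3 = -18 dBFS.

-18 dBFS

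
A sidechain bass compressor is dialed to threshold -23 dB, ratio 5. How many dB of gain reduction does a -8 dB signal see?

-8 dB exceeds the threshold by 15 dB.
At 5:1, output sits 15/5 = 3 dB above threshold.
So the signal is attenuated by 15 − 3 = 12 dB.

12 dB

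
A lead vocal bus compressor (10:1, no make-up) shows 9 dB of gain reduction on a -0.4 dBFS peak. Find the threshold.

-10.4 dBFS

Input is 10 dB above T (since output overshoot × R = input overshoot: (-9.4 − T)·10 = -0.4 − T gives T = -10.4 dBFS).
Check: -10.4 + (-0.4 − (-10.4))/10 = -10.4 + 1 = -9.4 dBFS. ✓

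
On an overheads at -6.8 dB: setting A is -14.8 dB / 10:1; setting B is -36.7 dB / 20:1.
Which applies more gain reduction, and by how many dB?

A: GR = 8 − 8/10 = 7.2 dB.
B: GR = 29.9 − 29.9/20 = 28.405 dB.
Difference: 21.205 dB in favour of B.

B, by 21.205 dB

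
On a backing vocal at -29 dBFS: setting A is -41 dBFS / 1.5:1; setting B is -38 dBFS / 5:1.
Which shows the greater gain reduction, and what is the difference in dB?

B, by 3.2 dB

A: 12 dB over, compressed to 8 dB over, so 4 dB of GR.
B: 9 dB over, compressed to 1.8 dB over, so 7.2 dB of GR.
B reduces 3.2 dB more.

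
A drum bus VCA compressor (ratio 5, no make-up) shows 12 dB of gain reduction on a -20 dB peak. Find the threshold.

Input is 15 dB above T (since output overshoot × R = input overshoot: (-32 − T)·5 = -20 − T gives T = -35 dB).
Check: -35 + (-20 − (-35))/5 = -35 + 3 = -32 dB. ✓

-35 dB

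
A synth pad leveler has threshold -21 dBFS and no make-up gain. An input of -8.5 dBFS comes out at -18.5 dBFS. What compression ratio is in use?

Input overshoot = -8.5 − (-21) = 12.5 dB; output overshoot = -18.5 − (-21) = 2.5 dB.
Ratio = 12.5 / 2.5 = 5.

5:1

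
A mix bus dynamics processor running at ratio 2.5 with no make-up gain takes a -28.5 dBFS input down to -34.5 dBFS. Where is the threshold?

-38.5 dBFS

Input is 10 dB above T (since output overshoot × R = input overshoot: (-34.5 − T)·2.5 = -28.5 − T gives T = -38.5 dBFS).
Check: -38.5 + (-28.5 − (-38.5))/2.5 = -38.5 + 4 = -34.5 dBFS. ✓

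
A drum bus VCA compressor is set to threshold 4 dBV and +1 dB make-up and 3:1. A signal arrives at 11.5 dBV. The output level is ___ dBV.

7.5 dBV

11.5 dBV sits 7.5 dB over threshold.
3:1 compression reduces that to 7.5/3 = 2.5 dB over.
So the level is 4 + 2.5 = 6.5 dBV; make-up adds 1 dB, giving 7.5 dBV.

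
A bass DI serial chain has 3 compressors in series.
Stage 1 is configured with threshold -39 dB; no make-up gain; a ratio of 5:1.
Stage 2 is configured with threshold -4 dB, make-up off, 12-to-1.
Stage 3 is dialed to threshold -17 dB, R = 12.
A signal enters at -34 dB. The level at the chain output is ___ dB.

-38 dB

Stage 1: -34 dB is 5 dB over -39 dB; at 5:1 that becomes 1 dB over, giving -38 dB.
Stage 2: -38 dB is at or below the -4 dB threshold — no compression; output -38 dB.
Stage 3: below threshold (-38 ≤ -17); passes unchanged; output -38 dB.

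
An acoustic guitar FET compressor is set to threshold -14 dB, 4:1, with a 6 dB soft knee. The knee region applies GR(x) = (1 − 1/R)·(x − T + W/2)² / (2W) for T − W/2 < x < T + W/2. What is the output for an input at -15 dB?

-15.25 dB

x − T + W/2 = -15 − (-14) + 3 = 2.
GR = (1 − 1/4) × 2² / 12 = 0.75 × 4 / 12 = 0.25 dB.
Output = -15 − 0.25 = -15.25 dB.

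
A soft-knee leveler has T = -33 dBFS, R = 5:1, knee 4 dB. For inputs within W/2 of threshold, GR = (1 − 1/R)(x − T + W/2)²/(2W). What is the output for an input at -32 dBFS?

x − T + W/2 = -32 − (-33) + 2 = 3.
GR = (1 − 1/5) × 3² / 8 = 0.8 × 9 / 8 = 0.9 dB.
Output = -32 − 0.9 = -32.9 dBFS.

-32.9 dBFS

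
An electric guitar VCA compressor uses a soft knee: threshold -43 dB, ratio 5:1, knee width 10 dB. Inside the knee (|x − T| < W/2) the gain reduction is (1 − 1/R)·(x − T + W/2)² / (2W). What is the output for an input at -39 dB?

-42.24 dB

x − T + W/2 = -39 − (-43) + 5 = 9.
GR = (1 − 1/5) × 9² / 20 = 0.8 × 81 / 20 = 3.24 dB.
Output = -39 − 3.24 = -42.24 dB.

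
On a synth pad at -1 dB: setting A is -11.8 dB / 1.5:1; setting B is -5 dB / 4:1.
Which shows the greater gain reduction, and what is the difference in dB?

A: 10.8 dB over, compressed to 7.2 dB over, so 3.6 dB of GR.
B: 4 dB over, compressed to 1 dB over, so 3 dB of GR.
A applies 0.6 dB more gain reduction.

A, by 0.6 dB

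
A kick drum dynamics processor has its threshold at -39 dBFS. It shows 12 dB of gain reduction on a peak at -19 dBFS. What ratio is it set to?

Input overshoot = -19 − (-39) = 20 dB.
Output overshoot = 20 − 12 = 8 dB.
Ratio = input overshoot / output overshoot = 20 / 8 = 2.5.

2.5:1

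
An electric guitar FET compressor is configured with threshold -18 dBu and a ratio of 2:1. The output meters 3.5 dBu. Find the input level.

25 dBu

The compressed level sits 3.5 − (-18) = 21.5 dB over threshold.
Undo the ratio: input overshoot = 21.5 × 2 = 43 dB, giving input = 25 dBu.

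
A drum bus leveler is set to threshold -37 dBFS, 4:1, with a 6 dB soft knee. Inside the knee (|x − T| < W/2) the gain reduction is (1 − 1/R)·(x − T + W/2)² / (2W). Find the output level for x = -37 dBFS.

x − T + W/2 = -37 − (-37) + 3 = 3.
GR = (1 − 1/4) × 3² / 12 = 0.75 × 9 / 12 = 0.5625 dB.
Output = -37 − 0.5625 = -37.5625 dBFS.

-37.5625 dBFS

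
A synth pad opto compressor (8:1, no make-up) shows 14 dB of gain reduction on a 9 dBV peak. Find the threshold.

-7 dBV

Gain reduction = 9 − (-5) = 14 dB; output overshoot = GR / (R − 1) = 14 / 7 = 2 dB.
Threshold = output − output overshoot = -5 − 2 = -7 dBV.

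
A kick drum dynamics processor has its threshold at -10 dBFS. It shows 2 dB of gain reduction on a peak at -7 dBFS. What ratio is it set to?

Input overshoot = -7 − (-10) = 3 dB.
Output overshoot = 3 − 2 = 1 dB.
Ratio = input overshoot / output overshoot = 3 / 1 = 3.

3:1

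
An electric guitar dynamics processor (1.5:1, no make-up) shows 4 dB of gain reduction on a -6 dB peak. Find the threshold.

Let T be the threshold. Output overshoot = (input overshoot)/R, so -10 − T = (-6 − T)/1.5.
1.5·(-10 − T) = -6 − T → 0.5·T = -15 − (-6) = -9.
T = -9/0.5 = -18 dB.

-18 dB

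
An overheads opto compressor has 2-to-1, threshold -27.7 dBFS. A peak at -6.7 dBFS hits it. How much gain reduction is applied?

Overshoot = -6.7 − (-27.7) = 21 dB.
A 2:1 ratio leaves 10.5 dB of that excess.
GR = overshoot in − overshoot out = 21 − 10.5 = 10.5 dB.

10.5 dB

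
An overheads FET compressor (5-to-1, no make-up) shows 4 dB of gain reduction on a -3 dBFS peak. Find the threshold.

-8 dBFS

Let T be the threshold. Output overshoot = (input overshoot)/R, so -7 − T = (-3 − T)/5.
5·(-7 − T) = -3 − T → 4·T = -35 − (-3) = -32.
T = -32/4 = -8 dBFS.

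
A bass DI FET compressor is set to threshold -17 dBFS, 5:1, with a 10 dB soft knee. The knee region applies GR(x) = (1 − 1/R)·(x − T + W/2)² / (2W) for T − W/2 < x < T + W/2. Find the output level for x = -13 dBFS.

x − T + W/2 = -13 − (-17) + 5 = 9.
GR = (1 − 1/5) × 9² / 20 = 0.8 × 81 / 20 = 3.24 dB.
Output = -13 − 3.24 = -16.24 dBFS.

-16.24 dBFS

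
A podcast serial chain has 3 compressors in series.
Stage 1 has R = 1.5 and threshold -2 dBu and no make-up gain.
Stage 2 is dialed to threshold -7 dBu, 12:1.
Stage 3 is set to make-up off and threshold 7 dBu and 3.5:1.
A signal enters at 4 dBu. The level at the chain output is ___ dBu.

-6.25 dBu

Stage 1: 4 dBu is 6 dB over -2 dBu; at 1.5:1 that becomes 4 dB over, giving 2 dBu.
Stage 2: 9 dB above -7 dBu, reduced 12:1 to 0.75 dB above → -6.25 dBu.
Stage 3: below threshold (-6.25 ≤ 7); passes unchanged; output -6.25 dBu.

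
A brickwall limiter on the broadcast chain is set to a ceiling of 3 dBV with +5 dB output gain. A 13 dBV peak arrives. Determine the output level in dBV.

8 dBV

The limiter clamps the peak to its 3 dBV ceiling.
Output gain then adds 5 dB: 3 + 5 = 8 dBV.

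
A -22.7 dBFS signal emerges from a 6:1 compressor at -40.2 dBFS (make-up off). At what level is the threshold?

Let T be the threshold. Output overshoot = (input overshoot)/R, so -40.2 − T = (-22.7 − T)/6.
6·(-40.2 − T) = -22.7 − T → 5·T = -241.2 − (-22.7) = -218.5.
T = -218.5/5 = -43.7 dBFS.

-43.7 dBFS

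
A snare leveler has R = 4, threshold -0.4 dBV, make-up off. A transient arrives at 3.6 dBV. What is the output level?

3.6 dBV sits 4 dB over threshold.
The 4 dB excess becomes 1 dB after 4:1 reduction.
That puts the output at 0.6 dBV.

0.6 dBV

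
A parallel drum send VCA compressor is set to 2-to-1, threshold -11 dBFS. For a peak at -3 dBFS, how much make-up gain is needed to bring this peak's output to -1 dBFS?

6 dB

Without make-up, output = threshold + overshoot/2 = -11 + 4 = -7 dBFS.
Gap to target: 6 dB.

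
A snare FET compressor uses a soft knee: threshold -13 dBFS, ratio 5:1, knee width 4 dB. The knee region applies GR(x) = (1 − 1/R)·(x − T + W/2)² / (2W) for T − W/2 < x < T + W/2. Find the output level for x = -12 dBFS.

-12.9 dBFS

x − T + W/2 = -12 − (-13) + 2 = 3.
GR = (1 − 1/5) × 3² / 8 = 0.8 × 9 / 8 = 0.9 dB.
Output = -12 − 0.9 = -12.9 dBFS.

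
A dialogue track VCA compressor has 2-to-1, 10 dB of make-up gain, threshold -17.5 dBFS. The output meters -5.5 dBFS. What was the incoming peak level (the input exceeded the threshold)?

-13.5 dBFS

Before make-up, the level was -5.5 − 10 = -15.5 dBFS.
That's 2 dB above the -17.5 dBFS threshold.
Undo the ratio: input overshoot = 2 × 2 = 4 dB, giving input = -13.5 dBFS.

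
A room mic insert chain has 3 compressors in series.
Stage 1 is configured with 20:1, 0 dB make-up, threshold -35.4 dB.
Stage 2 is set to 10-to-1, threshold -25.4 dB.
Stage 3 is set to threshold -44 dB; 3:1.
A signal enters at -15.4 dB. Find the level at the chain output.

-40.8 dB

Stage 1: overshoot 20 dB → 20/20 = 1 dB → -34.4 dB.
Stage 2: -34.4 dB ≤ -25.4 dB, so stage 2 doesn't engage; output -34.4 dB.
Stage 3: overshoot 9.6 dB → 9.6/3 = 3.2 dB → -40.8 dB.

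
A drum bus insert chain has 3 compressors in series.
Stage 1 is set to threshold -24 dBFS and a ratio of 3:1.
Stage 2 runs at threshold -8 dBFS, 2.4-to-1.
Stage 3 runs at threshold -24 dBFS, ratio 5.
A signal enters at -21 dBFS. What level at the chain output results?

-23.8 dBFS

Stage 1: 3 dB above -24 dBFS, reduced 3:1 to 1 dB above → -23 dBFS.
Stage 2: below threshold (-23 ≤ -8); passes unchanged; output -23 dBFS.
Stage 3: overshoot 1 dB → 1/5 = 0.2 dB → -23.8 dBFS.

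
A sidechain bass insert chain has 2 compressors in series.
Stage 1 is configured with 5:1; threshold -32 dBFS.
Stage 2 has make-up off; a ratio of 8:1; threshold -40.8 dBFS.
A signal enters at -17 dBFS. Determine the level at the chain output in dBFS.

-39.325 dBFS

Stage 1: 15 dB above -32 dBFS, reduced 5:1 to 3 dB above → -29 dBFS.
Stage 2: overshoot 11.8 dB → 11.8/8 = 1.475 dB → -39.325 dBFS.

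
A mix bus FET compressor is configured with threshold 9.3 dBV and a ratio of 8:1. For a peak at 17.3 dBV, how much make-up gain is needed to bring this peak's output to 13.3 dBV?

Without make-up, output = threshold + overshoot/8 = 9.3 + 1 = 10.3 dBV.
Gap to target: 3 dB.

3 dB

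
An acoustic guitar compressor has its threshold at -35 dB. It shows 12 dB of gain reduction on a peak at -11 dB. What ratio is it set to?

2:1

Input overshoot = -11 − (-35) = 24 dB.
Output overshoot = 24 − 12 = 12 dB.
Ratio = input overshoot / output overshoot = 24 / 12 = 2.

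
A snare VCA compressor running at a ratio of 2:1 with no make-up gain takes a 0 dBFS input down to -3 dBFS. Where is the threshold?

-6 dBFS

Input is 6 dB above T (since output overshoot × R = input overshoot: (-3 − T)·2 = 0 − T gives T = -6 dBFS).
Check: -6 + (0 − (-6))/2 = -6 + 3 = -3 dBFS. ✓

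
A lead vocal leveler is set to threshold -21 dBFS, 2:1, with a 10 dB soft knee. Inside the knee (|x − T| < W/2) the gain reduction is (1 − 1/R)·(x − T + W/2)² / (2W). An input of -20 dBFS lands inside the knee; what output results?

-20.9 dBFS

x − T + W/2 = -20 − (-21) + 5 = 6.
GR = (1 − 1/2) × 6² / 20 = 0.5 × 36 / 20 = 0.9 dB.
Output = -20 − 0.9 = -20.9 dBFS.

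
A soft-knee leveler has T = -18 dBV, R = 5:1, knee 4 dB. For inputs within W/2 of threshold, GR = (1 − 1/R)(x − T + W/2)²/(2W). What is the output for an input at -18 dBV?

x − T + W/2 = -18 − (-18) + 2 = 2.
GR = (1 − 1/5) × 2² / 8 = 0.8 × 4 / 8 = 0.4 dB.
Output = -18 − 0.4 = -18.4 dBV.

-18.4 dBV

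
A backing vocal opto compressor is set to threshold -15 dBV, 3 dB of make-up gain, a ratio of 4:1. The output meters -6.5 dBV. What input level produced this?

Remove make-up: -6.5 − 3 = -9.5 dBV.
The compressed level sits -9.5 − (-15) = 5.5 dB over threshold.
Before 4:1 compression the overshoot was 5.5 × 4 = 22 dB, so input = -15 + 22 = 7 dBV.

7 dBV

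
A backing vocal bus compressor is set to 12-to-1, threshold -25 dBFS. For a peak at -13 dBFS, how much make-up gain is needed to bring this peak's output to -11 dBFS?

13 dB

Overshoot 12 dB → 12/12 = 1 dB after compression, so the compressed level is -25 + 1 = -24 dBFS.
Make-up = target − compressed = -11 − (-24) = 13 dB.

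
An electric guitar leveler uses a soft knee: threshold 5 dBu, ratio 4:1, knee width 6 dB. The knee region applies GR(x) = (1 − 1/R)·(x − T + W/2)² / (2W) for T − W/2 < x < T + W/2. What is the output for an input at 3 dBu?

x − T + W/2 = 3 − 5 + 3 = 1.
GR = (1 − 1/4) × 1² / 12 = 0.75 × 1 / 12 = 0.0625 dB.
Output = 3 − 0.0625 = 2.9375 dBu.

2.9375 dBu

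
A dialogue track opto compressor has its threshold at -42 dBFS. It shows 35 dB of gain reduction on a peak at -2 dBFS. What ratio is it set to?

8:1

Input overshoot = -2 − (-42) = 40 dB.
Output overshoot = 40 − 35 = 5 dB.
Ratio = input overshoot / output overshoot = 40 / 5 = 8.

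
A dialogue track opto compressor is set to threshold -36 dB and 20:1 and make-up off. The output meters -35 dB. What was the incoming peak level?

The compressed level sits -35 − (-36) = 1 dB over threshold.
Before 20:1 compression the overshoot was 1 × 20 = 20 dB, so input = -36 + 20 = -16 dB.

-16 dB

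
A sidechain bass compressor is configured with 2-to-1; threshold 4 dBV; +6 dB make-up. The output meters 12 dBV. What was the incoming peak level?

8 dBV

Stripping the +6 dB make-up gives 6 dBV at the gain stage.
Post-compression overshoot = 6 − 4 = 2 dB.
Input overshoot = R × output overshoot = 4 dB → input = 4 + 4 = 8 dBV.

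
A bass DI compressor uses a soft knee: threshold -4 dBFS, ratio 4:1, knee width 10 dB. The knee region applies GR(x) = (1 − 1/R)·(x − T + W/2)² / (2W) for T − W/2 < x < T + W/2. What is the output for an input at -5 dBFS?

-5.6 dBFS

x − T + W/2 = -5 − (-4) + 5 = 4.
GR = (1 − 1/4) × 4² / 20 = 0.75 × 16 / 20 = 0.6 dB.
Output = -5 − 0.6 = -5.6 dBFS.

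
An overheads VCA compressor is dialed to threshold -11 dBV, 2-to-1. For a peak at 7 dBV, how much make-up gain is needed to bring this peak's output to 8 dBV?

The peak compresses to -11 + 18/2 = -2 dBV.
To reach 8 dBV requires 8 − (-2) = 10 dB of make-up.

10 dB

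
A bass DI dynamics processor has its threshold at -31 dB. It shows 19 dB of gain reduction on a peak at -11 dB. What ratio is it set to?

Input overshoot = -11 − (-31) = 20 dB.
Output overshoot = 20 − 19 = 1 dB.
Ratio = input overshoot / output overshoot = 20 / 1 = 20.

20:1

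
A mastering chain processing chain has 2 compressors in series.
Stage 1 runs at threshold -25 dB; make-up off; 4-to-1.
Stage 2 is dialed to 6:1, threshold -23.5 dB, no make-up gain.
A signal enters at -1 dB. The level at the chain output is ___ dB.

Stage 1: -1 dB is 24 dB over -25 dB; at 4:1 that becomes 6 dB over, giving -19 dB.
Stage 2: overshoot 4.5 dB → 4.5/6 = 0.75 dB → -22.75 dB.

-22.75 dB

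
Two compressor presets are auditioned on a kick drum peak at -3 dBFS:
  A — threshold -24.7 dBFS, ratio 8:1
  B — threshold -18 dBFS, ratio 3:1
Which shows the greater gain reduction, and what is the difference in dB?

A, by 8.9875 dB

A: overshoot 21.7 dB → output overshoot 2.7125 dB → GR 18.9875 dB.
B: overshoot 15 dB → output overshoot 5 dB → GR 10 dB.
Difference: 8.9875 dB in favour of A.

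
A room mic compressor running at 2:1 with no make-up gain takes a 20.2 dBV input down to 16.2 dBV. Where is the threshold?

12.2 dBV

Gain reduction = 20.2 − 16.2 = 4 dB; output overshoot = GR / (R − 1) = 4 / 1 = 4 dB.
Threshold = output − output overshoot = 16.2 − 4 = 12.2 dBV.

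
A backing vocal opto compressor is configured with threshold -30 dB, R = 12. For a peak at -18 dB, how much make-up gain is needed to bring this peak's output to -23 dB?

6 dB

Without make-up, output = threshold + overshoot/12 = -30 + 1 = -29 dB.
Gap to target: 6 dB.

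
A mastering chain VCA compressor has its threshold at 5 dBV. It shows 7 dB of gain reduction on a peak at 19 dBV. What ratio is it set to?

Input overshoot = 19 − 5 = 14 dB.
Output overshoot = 14 − 7 = 7 dB.
Ratio = input overshoot / output overshoot = 14 / 7 = 2.

2:1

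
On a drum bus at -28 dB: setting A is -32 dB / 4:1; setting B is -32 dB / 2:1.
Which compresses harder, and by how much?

A, by 1 dB

A: 4 dB over, compressed to 1 dB over, so 3 dB of GR.
B: 4 dB over, compressed to 2 dB over, so 2 dB of GR.
A applies 1 dB more gain reduction.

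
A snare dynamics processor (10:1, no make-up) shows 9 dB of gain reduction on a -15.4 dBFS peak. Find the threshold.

Let T be the threshold. Output overshoot = (input overshoot)/R, so -24.4 − T = (-15.4 − T)/10.
10·(-24.4 − T) = -15.4 − T → 9·T = -244 − (-15.4) = -228.6.
T = -228.6/9 = -25.4 dBFS.

-25.4 dBFS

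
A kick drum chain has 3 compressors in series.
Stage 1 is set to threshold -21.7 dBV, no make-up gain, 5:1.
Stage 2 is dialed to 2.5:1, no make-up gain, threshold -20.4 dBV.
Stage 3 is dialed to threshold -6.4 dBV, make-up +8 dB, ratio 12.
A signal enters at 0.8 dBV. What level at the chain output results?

-11.12 dBV

Stage 1: 22.5 dB above -21.7 dBV, reduced 5:1 to 4.5 dB above → -17.2 dBV.
Stage 2: overshoot 3.2 dB → 3.2/2.5 = 1.28 dB → -19.12 dBV.
Stage 3: -19.12 dBV ≤ -6.4 dBV, so stage 3 doesn't engage; make-up brings it to -11.12 dBV.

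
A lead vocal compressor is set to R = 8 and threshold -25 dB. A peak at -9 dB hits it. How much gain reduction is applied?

14 dB

Overshoot = -9 − (-25) = 16 dB.
At 8:1, output sits 16/8 = 2 dB above threshold.
So the signal is attenuated by 16 − 2 = 14 dB.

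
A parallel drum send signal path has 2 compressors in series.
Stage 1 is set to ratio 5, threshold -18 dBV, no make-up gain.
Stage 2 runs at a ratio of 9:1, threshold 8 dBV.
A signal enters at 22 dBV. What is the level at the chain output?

Stage 1: overshoot 40 dB → 40/5 = 8 dB → -10 dBV.
Stage 2: -10 dBV ≤ 8 dBV, so stage 2 doesn't engage; output -10 dBV.

-10 dBV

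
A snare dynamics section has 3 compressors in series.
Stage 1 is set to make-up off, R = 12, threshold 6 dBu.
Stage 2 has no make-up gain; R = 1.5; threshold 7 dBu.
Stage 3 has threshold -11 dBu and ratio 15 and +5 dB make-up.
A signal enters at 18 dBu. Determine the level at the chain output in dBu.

-4.8 dBu

Stage 1: 12 dB above 6 dBu, reduced 12:1 to 1 dB above → 7 dBu.
Stage 2: below threshold (7 ≤ 7); passes unchanged; output 7 dBu.
Stage 3: 7 dBu is 18 dB over -11 dBu; at 15:1 that becomes 1.2 dB over, giving -9.8 dBu; +5 dB make-up → -4.8 dBu.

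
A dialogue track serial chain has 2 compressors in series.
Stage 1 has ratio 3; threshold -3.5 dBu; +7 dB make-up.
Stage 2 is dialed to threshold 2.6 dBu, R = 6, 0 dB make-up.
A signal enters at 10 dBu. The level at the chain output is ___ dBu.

Stage 1: 13.5 dB above -3.5 dBu, reduced 3:1 to 4.5 dB above → 1 dBu; +7 dB make-up → 8 dBu.
Stage 2: overshoot 5.4 dB → 5.4/6 = 0.9 dB → 3.5 dBu.

3.5 dBu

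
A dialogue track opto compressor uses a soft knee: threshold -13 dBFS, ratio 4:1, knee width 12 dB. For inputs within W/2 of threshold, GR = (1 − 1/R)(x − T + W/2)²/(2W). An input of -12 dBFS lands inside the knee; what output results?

x − T + W/2 = -12 − (-13) + 6 = 7.
GR = (1 − 1/4) × 7² / 24 = 0.75 × 49 / 24 = 1.53125 dB.
Output = -12 − 1.53125 = -13.53125 dBFS.

-13.53125 dBFS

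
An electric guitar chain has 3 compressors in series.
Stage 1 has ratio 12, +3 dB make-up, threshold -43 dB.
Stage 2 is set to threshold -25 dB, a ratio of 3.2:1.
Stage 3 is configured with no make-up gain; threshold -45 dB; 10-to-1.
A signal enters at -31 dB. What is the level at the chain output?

Stage 1: -31 dB is 12 dB over -43 dB; at 12:1 that becomes 1 dB over, giving -42 dB; +3 dB make-up → -39 dB.
Stage 2: -39 dB ≤ -25 dB, so stage 2 doesn't engage; output -39 dB.
Stage 3: overshoot 6 dB → 6/10 = 0.6 dB → -44.4 dB.

-44.4 dB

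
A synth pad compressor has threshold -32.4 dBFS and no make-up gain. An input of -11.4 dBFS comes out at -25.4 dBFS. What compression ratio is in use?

3:1

Input overshoot = -11.4 − (-32.4) = 21 dB; output overshoot = -25.4 − (-32.4) = 7 dB.
Ratio = 21 / 7 = 3.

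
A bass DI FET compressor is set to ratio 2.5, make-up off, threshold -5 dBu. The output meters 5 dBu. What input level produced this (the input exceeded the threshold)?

20 dBu

That's 10 dB above the -5 dBu threshold.
Before 2.5:1 compression the overshoot was 10 × 2.5 = 25 dB, so input = -5 + 25 = 20 dBu.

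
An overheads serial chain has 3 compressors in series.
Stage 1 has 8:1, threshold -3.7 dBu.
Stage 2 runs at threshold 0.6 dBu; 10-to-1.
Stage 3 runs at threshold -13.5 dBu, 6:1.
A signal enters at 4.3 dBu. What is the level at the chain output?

Stage 1: 4.3 dBu is 8 dB over -3.7 dBu; at 8:1 that becomes 1 dB over, giving -2.7 dBu.
Stage 2: below threshold (-2.7 ≤ 0.6); passes unchanged; output -2.7 dBu.
Stage 3: 10.8 dB above -13.5 dBu, reduced 6:1 to 1.8 dB above → -11.7 dBu.

-11.7 dBu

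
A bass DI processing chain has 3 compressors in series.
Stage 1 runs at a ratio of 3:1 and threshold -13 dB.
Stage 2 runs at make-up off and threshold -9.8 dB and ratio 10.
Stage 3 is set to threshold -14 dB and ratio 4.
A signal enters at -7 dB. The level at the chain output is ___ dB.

-13.25 dB

Stage 1: overshoot 6 dB → 6/3 = 2 dB → -11 dB.
Stage 2: -11 dB is at or below the -9.8 dB threshold — no compression; output -11 dB.
Stage 3: -11 dB is 3 dB over -14 dB; at 4:1 that becomes 0.75 dB over, giving -13.25 dB.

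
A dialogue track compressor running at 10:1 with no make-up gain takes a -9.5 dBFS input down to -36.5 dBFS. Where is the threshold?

Let T be the threshold. Output overshoot = (input overshoot)/R, so -36.5 − T = (-9.5 − T)/10.
10·(-36.5 − T) = -9.5 − T → 9·T = -365 − (-9.5) = -355.5.
T = -355.5/9 = -39.5 dBFS.

-39.5 dBFS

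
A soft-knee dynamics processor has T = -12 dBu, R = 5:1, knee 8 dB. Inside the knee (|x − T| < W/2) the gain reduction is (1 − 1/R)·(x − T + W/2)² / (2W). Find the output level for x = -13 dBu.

-13.45 dBu

x − T + W/2 = -13 − (-12) + 4 = 3.
GR = (1 − 1/5) × 3² / 16 = 0.8 × 9 / 16 = 0.45 dB.
Output = -13 − 0.45 = -13.45 dBu.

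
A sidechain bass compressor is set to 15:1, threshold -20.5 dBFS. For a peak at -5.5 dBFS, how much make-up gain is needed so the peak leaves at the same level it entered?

14 dB

Overshoot 15 dB → 15/15 = 1 dB after compression, so the compressed level is -20.5 + 1 = -19.5 dBFS.
Make-up = target − compressed = -5.5 − (-19.5) = 14 dB.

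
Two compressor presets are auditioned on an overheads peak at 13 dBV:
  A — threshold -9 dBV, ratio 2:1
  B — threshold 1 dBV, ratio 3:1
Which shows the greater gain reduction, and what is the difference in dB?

A, by 3 dB

A: GR = 22 − 22/2 = 11 dB.
B: GR = 12 − 12/3 = 8 dB.
A reduces 3 dB more.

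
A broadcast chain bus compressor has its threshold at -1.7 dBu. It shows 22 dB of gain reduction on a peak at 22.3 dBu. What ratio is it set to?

Input overshoot = 22.3 − (-1.7) = 24 dB.
Output overshoot = 24 − 22 = 2 dB.
Ratio = input overshoot / output overshoot = 24 / 2 = 12.

12:1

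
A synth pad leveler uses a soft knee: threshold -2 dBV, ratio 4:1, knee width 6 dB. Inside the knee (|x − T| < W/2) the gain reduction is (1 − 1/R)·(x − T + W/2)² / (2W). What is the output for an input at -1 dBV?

x − T + W/2 = -1 − (-2) + 3 = 4.
GR = (1 − 1/4) × 4² / 12 = 0.75 × 16 / 12 = 1 dB.
Output = -1 − 1 = -2 dBV.

-2 dBV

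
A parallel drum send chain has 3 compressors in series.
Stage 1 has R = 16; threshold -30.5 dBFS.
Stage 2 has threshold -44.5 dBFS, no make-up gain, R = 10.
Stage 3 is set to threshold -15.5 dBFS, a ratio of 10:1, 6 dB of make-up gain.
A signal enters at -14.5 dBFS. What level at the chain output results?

Stage 1: 16 dB above -30.5 dBFS, reduced 16:1 to 1 dB above → -29.5 dBFS.
Stage 2: 15 dB above -44.5 dBFS, reduced 10:1 to 1.5 dB above → -43 dBFS.
Stage 3: -43 dBFS is at or below the -15.5 dBFS threshold — no compression; make-up brings it to -37 dBFS.

-37 dBFS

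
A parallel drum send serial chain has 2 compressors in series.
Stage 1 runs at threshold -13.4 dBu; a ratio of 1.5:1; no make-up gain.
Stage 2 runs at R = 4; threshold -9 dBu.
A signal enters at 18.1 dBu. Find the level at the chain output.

Stage 1: 31.5 dB above -13.4 dBu, reduced 1.5:1 to 21 dB above → 7.6 dBu.
Stage 2: overshoot 16.6 dB → 16.6/4 = 4.15 dB → -4.85 dBu.

-4.85 dBu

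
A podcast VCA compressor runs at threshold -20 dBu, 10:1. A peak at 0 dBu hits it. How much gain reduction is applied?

18 dB

0 dBu exceeds the threshold by 20 dB.
After 10:1 compression the overshoot becomes 20/10 = 2 dB.
GR = overshoot in − overshoot out = 20 − 2 = 18 dB.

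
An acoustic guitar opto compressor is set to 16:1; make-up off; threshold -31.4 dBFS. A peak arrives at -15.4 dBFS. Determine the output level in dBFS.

Overshoot: -15.4 − (-31.4) = 16 dB.
16:1 compression reduces that to 16/16 = 1 dB over.
That puts the output at -30.4 dBFS.

-30.4 dBFS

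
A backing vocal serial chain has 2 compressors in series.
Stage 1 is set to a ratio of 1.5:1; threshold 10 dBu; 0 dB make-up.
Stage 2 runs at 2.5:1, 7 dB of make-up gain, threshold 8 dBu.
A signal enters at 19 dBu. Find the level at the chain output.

Stage 1: overshoot 9 dB → 9/1.5 = 6 dB → 16 dBu.
Stage 2: 8 dB above 8 dBu, reduced 2.5:1 to 3.2 dB above → 11.2 dBu; +7 dB make-up → 18.2 dBu.

18.2 dBu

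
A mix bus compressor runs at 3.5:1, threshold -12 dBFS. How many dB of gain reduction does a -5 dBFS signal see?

-5 dBFS exceeds the threshold by 7 dB.
At 3.5:1, output sits 7/3.5 = 2 dB above threshold.
GR = overshoot in − overshoot out = 7 − 2 = 5 dB.

5 dB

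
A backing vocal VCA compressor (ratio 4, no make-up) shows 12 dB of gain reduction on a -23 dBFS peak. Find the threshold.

Gain reduction = -23 − (-35) = 12 dB; output overshoot = GR / (R − 1) = 12 / 3 = 4 dB.
Threshold = output − output overshoot = -35 − 4 = -39 dBFS.

-39 dBFS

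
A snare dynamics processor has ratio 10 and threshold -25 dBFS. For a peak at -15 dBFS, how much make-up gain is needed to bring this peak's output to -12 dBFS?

12 dB

Overshoot 10 dB → 10/10 = 1 dB after compression, so the compressed level is -25 + 1 = -24 dBFS.
Make-up = target − compressed = -12 − (-24) = 12 dB.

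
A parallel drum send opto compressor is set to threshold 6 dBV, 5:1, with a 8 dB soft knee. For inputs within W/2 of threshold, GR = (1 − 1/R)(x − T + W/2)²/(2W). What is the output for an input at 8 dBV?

x − T + W/2 = 8 − 6 + 4 = 6.
GR = (1 − 1/5) × 6² / 16 = 0.8 × 36 / 16 = 1.8 dB.
Output = 8 − 1.8 = 6.2 dBV.

6.2 dBV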